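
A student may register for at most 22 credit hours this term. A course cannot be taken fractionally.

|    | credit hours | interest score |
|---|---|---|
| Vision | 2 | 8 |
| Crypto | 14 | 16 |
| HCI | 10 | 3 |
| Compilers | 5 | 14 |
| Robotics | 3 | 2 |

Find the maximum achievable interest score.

38

Allowing fractional choices, the relaxed optimum would be about 38.7, but courses are indivisible.
Vision + Crypto + Compilers: credit hours 2 + 14 + 5 = 21 ≤ 22, interest score 8 + 16 + 14 = 38.
Crypto + Compilers + Robotics: credit hours 14 + 5 + 3 = 22 ≤ 22, interest score 16 + 14 + 2 = 32.
Best is Vision, Crypto, and Compilers with total interest score 38.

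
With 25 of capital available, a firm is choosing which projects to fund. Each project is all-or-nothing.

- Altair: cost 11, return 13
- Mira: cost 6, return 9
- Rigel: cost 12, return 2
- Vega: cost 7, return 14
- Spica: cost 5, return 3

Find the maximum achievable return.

36

Allowing fractional choices, the relaxed optimum would be about 36.6, but projects are indivisible.
Altair + Vega + Spica: cost 11 + 7 + 5 = 23 ≤ 25, return 13 + 14 + 3 = 30.
Altair + Mira + Vega: cost 11 + 6 + 7 = 24 ≤ 25, return 13 + 9 + 14 = 36.
Best is Altair, Mira, and Vega with total return 36.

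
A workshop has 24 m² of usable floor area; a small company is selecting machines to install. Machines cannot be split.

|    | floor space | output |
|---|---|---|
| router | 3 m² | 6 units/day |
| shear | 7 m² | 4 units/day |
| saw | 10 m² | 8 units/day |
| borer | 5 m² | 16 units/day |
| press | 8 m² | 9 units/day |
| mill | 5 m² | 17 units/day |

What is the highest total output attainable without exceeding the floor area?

48

Take router, borer, press, and mill: floor space 3 + 5 + 8 + 5 = 21 ≤ 24, output 6 + 16 + 9 + 17 = 48.
No other feasible combination does better.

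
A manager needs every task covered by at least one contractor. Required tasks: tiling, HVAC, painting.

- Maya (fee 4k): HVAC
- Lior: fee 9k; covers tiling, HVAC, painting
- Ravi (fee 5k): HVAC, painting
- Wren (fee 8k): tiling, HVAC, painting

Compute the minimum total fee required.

8

This is an integer covering problem.
The greedy cost-per-new-task heuristic would pick Ravi and Wren for 13, but a cheaper cover exists.
Wren alone covers tiling, HVAC, painting — every task.
Total fee: 8.
No cover costs less than 8.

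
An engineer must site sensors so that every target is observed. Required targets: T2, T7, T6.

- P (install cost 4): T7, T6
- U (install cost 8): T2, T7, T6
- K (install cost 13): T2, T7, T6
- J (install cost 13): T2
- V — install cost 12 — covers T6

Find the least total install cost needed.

This is a weighted set-cover instance.
The greedy cost-per-new-target heuristic would pick P and U for 12, but a cheaper cover exists.
U alone covers T2, T7, T6 — every target.
Total install cost: 8.
No cover costs less than 8.

8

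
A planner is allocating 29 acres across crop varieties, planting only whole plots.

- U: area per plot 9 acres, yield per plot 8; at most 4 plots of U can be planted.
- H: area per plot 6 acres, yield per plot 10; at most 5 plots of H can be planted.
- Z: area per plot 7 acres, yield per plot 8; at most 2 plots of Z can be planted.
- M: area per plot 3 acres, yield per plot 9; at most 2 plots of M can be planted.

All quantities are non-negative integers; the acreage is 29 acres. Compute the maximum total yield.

4×H and 1×M: area 27 ≤ 29, yield 4·10 + 1·9 = 49.
3×H and 2×M: area 24 ≤ 29, yield 3·10 + 2·9 = 48.
Best is 49.

49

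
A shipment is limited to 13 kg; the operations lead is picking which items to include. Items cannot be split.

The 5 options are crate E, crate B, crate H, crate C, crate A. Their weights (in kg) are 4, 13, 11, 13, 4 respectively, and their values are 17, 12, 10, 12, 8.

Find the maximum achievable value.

25

Allowing fractional choices, the relaxed optimum would be about 29.6, but items are indivisible.
crate E + crate A: weight 4 + 4 = 8 ≤ 13, value 17 + 8 = 25.
crate E: weight 4 ≤ 13, value 17.
Best is crate E and crate A with total value 25.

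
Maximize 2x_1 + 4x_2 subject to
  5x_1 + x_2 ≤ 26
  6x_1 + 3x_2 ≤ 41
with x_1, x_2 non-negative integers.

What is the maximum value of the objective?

52

Relaxing integrality, the LP optimum is 54.67 at (x_1,x_2) = (0, 13.7), which is not an integer point.
(x_1,x_2)=(0,13): 5·0+1·13=13≤26, 6·0+3·13=39≤41, objective 52.
(x_1,x_2)=(0,12): 5·0+1·12=12≤26, 6·0+3·12=36≤41, objective 48.
No feasible integer point exceeds 52.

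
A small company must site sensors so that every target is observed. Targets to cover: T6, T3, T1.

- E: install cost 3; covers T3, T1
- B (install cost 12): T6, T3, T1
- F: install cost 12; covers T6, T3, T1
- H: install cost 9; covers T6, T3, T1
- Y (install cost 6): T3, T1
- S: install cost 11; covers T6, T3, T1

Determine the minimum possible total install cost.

9

The greedy cost-per-new-target heuristic would pick E and H for 12, but a cheaper cover exists.
H alone covers T6, T3, T1 — every target.
Total install cost: 9.
No cover costs less than 9.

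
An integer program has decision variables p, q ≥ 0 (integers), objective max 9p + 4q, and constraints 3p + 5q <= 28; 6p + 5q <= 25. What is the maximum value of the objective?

(p,q)=(4,0): 3·4+5·0=12≤28, 6·4+5·0=24≤25, objective 36.
(p,q)=(3,1): 3·3+5·1=14≤28, 6·3+5·1=23≤25, objective 31.
(p,q)=(3,0): 3·3+5·0=9≤28, 6·3+5·0=18≤25, objective 27.
No feasible integer point exceeds 36.

36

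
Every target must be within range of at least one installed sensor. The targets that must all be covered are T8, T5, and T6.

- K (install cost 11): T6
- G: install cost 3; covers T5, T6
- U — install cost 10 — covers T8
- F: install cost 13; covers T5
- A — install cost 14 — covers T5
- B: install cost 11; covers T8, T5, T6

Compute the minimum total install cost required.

11

B alone covers T8, T5, T6 — every target.
Total install cost: 11.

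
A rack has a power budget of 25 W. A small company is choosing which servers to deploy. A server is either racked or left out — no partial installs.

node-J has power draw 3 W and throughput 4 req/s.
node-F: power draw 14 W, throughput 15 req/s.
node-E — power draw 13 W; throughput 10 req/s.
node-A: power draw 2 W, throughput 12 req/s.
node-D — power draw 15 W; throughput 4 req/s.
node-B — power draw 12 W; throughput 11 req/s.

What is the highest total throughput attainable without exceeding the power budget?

node-J + node-A + node-B: power draw 3 + 2 + 12 = 17 ≤ 25, throughput 4 + 12 + 11 = 27.
node-J + node-F + node-A: power draw 3 + 14 + 2 = 19 ≤ 25, throughput 4 + 15 + 12 = 31.
node-F + node-A: power draw 14 + 2 = 16 ≤ 25, throughput 15 + 12 = 27.
Best is node-J, node-F, and node-A with total throughput 31.

31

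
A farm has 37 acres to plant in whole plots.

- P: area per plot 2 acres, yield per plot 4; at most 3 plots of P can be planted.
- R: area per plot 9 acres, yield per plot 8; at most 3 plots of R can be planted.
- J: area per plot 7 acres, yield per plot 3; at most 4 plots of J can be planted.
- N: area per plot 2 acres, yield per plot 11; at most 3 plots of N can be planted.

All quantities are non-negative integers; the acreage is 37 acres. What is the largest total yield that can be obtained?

Take 2×P, 3×R, and 3×N: area 37 ≤ 37, yield 2·4 + 3·8 + 3·11 = 65.
N has the best ratio (11/2) and is taken to its limit of 3; remaining capacity is filled optimally with the others.

65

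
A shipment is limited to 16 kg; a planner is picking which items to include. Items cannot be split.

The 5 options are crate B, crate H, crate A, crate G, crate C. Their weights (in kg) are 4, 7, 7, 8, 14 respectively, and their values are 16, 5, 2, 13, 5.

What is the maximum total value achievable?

29

crate B + crate A: weight 4 + 7 = 11 ≤ 16, value 16 + 2 = 18.
crate B + crate H: weight 4 + 7 = 11 ≤ 16, value 16 + 5 = 21.
crate B + crate G: weight 4 + 8 = 12 ≤ 16, value 16 + 13 = 29.
Best is crate B and crate G with total value 29.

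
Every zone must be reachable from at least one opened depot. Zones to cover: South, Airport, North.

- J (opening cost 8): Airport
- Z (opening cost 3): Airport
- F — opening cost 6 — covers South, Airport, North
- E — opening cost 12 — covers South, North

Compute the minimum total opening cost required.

F alone covers South, Airport, North — every zone.
Total opening cost: 6.
No cover costs less than 6.

6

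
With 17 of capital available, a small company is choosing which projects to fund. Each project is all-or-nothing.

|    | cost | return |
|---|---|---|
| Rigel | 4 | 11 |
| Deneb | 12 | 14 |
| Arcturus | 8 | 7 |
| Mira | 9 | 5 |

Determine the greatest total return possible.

25

Allowing fractional choices, the relaxed optimum would be about 25.9, but projects are indivisible.
Rigel + Deneb: cost 4 + 12 = 16 ≤ 17, return 11 + 14 = 25.
Rigel + Mira: cost 4 + 9 = 13 ≤ 17, return 11 + 5 = 16.
Rigel + Arcturus: cost 4 + 8 = 12 ≤ 17, return 11 + 7 = 18.
Best is Rigel and Deneb with total return 25.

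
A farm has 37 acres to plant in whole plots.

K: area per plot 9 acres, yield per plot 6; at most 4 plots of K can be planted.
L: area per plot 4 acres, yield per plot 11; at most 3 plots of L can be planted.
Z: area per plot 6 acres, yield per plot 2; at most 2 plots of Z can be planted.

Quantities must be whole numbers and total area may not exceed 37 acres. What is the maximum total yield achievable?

Take 2×K, 3×L, and 1×Z: area 36 ≤ 37, yield 2·6 + 3·11 + 1·2 = 47.
L has the best ratio (11/4) and is taken to its limit of 3; remaining capacity is filled optimally with the others.

47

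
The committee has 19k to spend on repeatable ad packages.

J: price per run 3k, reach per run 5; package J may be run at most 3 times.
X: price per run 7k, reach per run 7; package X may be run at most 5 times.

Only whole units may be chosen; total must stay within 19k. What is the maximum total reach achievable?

J has the best ratio (5/3); taking only J gives at most 3×5 = 15 (stopped by the supply cap of 3).
Mixing does better — 3×J and 1×X: price 16 ≤ 19, reach 3·5 + 1·7 = 22.

22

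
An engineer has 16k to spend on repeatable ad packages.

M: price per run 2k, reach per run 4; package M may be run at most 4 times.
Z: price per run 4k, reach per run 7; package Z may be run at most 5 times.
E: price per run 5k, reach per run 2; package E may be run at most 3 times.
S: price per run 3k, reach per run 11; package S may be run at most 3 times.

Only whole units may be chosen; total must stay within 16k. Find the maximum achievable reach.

45

1×M, 1×Z, and 3×S: price 15 ≤ 16, reach 1·4 + 1·7 + 3·11 = 44.
3×M and 3×S: price 15 ≤ 16, reach 3·4 + 3·11 = 45.
Best is 45.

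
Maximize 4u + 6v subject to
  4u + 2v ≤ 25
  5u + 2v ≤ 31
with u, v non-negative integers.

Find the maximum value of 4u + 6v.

72

Relaxing integrality, the LP optimum is 75.00 at (u,v) = (0, 12.5), which is not an integer point.
(u,v)=(0,12): 4·0+2·12=24≤25, 5·0+2·12=24≤31, objective 72.
(u,v)=(0,11): 4·0+2·11=22≤25, 5·0+2·11=22≤31, objective 66.
No feasible integer point exceeds 72.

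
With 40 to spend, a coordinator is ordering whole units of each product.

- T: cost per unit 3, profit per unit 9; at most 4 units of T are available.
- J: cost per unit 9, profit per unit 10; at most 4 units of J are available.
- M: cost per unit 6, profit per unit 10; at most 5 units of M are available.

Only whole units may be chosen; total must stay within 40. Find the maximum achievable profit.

T has the best ratio (9/3); taking only T gives at most 4×9 = 36 (stopped by the supply cap of 4).
Mixing does better — 3×T and 5×M: cost 39 ≤ 40, profit 3·9 + 5·10 = 77.

77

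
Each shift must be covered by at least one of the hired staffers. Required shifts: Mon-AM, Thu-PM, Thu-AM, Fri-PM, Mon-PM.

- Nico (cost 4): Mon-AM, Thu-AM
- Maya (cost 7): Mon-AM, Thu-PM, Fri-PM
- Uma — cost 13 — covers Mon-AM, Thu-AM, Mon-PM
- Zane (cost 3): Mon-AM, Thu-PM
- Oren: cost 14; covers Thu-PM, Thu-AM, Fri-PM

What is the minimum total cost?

20

The greedy cost-per-new-shift heuristic would pick Zane, Nico, Maya, and Uma for 27, but a cheaper cover exists.
Choose Maya and Uma: together they cover Mon-AM, Thu-PM, Thu-AM, Fri-PM, Mon-PM — every shift.
Total cost: 7 + 13 = 20.
No cover costs less than 20.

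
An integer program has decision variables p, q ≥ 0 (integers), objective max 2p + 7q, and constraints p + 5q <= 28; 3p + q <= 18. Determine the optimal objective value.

41

(p,q)=(3,5) is feasible, giving 41.
(p,q)=(2,5) is feasible, giving 39.
(p,q)=(4,4) is feasible, giving 36.
(p,q)=(3,4) is feasible, giving 34.
No feasible integer point exceeds 41.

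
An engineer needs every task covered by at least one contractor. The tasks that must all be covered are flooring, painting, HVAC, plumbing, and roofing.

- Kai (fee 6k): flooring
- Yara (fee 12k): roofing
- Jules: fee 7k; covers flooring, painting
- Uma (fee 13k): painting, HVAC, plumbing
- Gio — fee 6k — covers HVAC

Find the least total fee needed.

This is a weighted set-cover instance.
The greedy cost-per-new-task heuristic would pick Jules, Gio, Yara, and Uma for 38, but a cheaper cover exists.
Choose Kai, Yara, and Uma: together they cover flooring, painting, HVAC, plumbing, roofing — every task.
Total fee: 6 + 12 + 13 = 31.
No cover costs less than 31.

31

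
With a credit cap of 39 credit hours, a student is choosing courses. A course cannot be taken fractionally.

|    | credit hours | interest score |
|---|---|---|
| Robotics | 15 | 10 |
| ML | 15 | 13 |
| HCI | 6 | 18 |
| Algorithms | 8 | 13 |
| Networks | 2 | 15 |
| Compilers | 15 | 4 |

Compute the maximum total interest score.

Allowing fractional choices, the relaxed optimum would be about 64.3, but courses are indivisible.
ML + HCI + Algorithms + Networks: credit hours 15 + 6 + 8 + 2 = 31 ≤ 39, interest score 13 + 18 + 13 + 15 = 59.
Robotics + HCI + Algorithms + Networks: credit hours 15 + 6 + 8 + 2 = 31 ≤ 39, interest score 10 + 18 + 13 + 15 = 56.
Best is ML, HCI, Algorithms, and Networks with total interest score 59.

59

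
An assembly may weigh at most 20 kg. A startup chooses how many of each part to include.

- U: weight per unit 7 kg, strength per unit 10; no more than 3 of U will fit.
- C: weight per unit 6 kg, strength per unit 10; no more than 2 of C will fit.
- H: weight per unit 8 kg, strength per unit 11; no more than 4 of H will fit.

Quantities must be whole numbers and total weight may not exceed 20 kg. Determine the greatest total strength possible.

This is a bounded integer knapsack.
1×U and 2×C: weight 19 ≤ 20, strength 1·10 + 2·10 = 30.
2×C and 1×H: weight 20 ≤ 20, strength 2·10 + 1·11 = 31.
Best is 31.

31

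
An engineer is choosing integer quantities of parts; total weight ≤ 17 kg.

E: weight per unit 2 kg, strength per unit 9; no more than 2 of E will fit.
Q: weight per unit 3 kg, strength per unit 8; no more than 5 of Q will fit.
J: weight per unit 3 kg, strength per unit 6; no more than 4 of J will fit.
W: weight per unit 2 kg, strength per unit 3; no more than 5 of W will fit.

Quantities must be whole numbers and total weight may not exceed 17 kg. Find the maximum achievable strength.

50

1×E and 5×Q: weight 17 ≤ 17, strength 1·9 + 5·8 = 49.
2×E and 4×Q: weight 16 ≤ 17, strength 2·9 + 4·8 = 50.
Best is 50.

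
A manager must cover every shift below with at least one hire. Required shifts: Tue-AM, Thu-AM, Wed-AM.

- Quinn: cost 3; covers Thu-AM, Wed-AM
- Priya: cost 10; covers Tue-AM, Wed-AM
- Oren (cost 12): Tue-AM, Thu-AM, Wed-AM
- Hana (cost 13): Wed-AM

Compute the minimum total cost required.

The greedy cost-per-new-shift heuristic would pick Quinn and Priya for 13, but a cheaper cover exists.
Oren alone covers Tue-AM, Thu-AM, Wed-AM — every shift.
Total cost: 12.
No cover costs less than 12.

12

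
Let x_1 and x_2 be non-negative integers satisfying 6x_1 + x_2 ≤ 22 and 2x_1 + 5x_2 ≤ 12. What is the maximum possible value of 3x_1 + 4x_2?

13

Relaxing integrality, the LP optimum is 14.50 at (x_1,x_2) = (3.5, 1), which is not an integer point.
(x_1,x_2)=(3,1): 6·3+1·1=19≤22, 2·3+5·1=11≤12, objective 13.
(x_1,x_2)=(2,1): 6·2+1·1=13≤22, 2·2+5·1=9≤12, objective 10.
(x_1,x_2)=(3,0): 6·3+1·0=18≤22, 2·3+5·0=6≤12, objective 9.
No feasible integer point exceeds 13.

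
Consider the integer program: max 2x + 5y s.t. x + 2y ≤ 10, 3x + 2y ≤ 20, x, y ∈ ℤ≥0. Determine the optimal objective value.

25

(x,y)=(0,5): 1·0+2·5=10≤10, 3·0+2·5=10≤20, objective 25.
(x,y)=(1,4): 1·1+2·4=9≤10, 3·1+2·4=11≤20, objective 22.
(x,y)=(0,4): 1·0+2·4=8≤10, 3·0+2·4=8≤20, objective 20.
The best lattice point is (0,5), giving 25.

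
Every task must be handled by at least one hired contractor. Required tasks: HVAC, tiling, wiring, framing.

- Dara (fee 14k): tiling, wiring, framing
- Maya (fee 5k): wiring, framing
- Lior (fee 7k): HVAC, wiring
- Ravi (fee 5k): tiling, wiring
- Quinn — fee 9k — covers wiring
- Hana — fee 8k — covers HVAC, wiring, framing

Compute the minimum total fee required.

13

This is a weighted set-cover instance.
Choose Ravi and Hana: together they cover HVAC, tiling, wiring, framing — every task.
Total fee: 5 + 8 = 13.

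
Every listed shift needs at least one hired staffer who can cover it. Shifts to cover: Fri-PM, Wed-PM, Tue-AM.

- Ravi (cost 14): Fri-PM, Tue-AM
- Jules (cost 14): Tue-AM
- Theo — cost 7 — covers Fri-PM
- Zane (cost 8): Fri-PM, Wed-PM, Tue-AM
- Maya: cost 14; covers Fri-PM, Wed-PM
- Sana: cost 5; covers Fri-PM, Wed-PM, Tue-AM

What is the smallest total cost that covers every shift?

Sana alone covers Fri-PM, Wed-PM, Tue-AM — every shift.
Total cost: 5.

5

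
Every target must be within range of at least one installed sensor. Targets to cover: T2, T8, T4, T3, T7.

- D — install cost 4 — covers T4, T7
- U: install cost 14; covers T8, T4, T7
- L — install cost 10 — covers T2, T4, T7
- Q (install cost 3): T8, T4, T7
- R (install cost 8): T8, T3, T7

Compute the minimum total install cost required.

18

The greedy cost-per-new-target heuristic would pick Q, R, and L for 21, but a cheaper cover exists.
Choose L and R: together they cover T2, T8, T4, T3, T7 — every target.
Total install cost: 10 + 8 = 18.
No cover costs less than 18.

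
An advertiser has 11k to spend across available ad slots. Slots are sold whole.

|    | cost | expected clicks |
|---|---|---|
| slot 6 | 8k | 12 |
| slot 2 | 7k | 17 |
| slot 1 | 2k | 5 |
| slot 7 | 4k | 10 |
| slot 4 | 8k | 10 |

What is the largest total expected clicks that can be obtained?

27

Take slot 2 and slot 7: cost 7 + 4 = 11 ≤ 11, expected clicks 17 + 10 = 27.
No other feasible combination does better.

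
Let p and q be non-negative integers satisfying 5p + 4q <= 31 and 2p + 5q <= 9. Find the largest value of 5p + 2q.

20

Relaxing integrality, the LP optimum is 22.50 at (p,q) = (4.5, 0), which is not an integer point.
(p,q)=(4,0): 5·4+4·0=20≤31, 2·4+5·0=8≤9, objective 20.
(p,q)=(3,0): 5·3+4·0=15≤31, 2·3+5·0=6≤9, objective 15.
No feasible integer point exceeds 20.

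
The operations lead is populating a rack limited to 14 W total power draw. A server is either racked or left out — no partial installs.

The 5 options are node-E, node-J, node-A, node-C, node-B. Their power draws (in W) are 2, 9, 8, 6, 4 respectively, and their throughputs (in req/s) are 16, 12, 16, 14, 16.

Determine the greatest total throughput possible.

48

This is an integer program with binary decision variables.
node-E + node-A + node-B: power draw 2 + 8 + 4 = 14 ≤ 14, throughput 16 + 16 + 16 = 48.
node-E + node-C + node-B: power draw 2 + 6 + 4 = 12 ≤ 14, throughput 16 + 14 + 16 = 46.
node-E + node-B: power draw 2 + 4 = 6 ≤ 14, throughput 16 + 16 = 32.
Best is node-E, node-A, and node-B with total throughput 48.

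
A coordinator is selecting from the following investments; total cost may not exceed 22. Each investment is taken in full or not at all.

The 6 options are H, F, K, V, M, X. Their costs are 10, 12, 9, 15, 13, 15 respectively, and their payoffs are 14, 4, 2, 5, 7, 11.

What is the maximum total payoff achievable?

Take H and F: cost 10 + 12 = 22 ≤ 22, payoff 14 + 4 = 18.
No other feasible combination does better.

18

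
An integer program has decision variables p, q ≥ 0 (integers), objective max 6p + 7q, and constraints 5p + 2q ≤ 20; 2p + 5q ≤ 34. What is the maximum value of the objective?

48

(p,q)=(1,6) is feasible, giving 48.
(p,q)=(2,5) is feasible, giving 47.
(p,q)=(0,6) is feasible, giving 42.
The best lattice point is (1,6), giving 48.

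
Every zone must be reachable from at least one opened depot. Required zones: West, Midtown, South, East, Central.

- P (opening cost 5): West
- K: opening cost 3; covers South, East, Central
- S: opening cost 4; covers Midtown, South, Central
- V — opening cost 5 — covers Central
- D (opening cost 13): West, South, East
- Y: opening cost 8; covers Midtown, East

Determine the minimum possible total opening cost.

12

This is an integer covering problem.
Choose P, K, and S: together they cover West, Midtown, South, East, Central — every zone.
Total opening cost: 5 + 3 + 4 = 12.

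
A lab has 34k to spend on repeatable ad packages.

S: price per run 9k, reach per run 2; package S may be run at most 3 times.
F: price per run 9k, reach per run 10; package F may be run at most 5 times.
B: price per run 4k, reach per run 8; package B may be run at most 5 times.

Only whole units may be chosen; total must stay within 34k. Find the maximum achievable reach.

Take 2×F and 4×B: price 34 ≤ 34, reach 2·10 + 4·8 = 52.
No other integer combination yields more.

52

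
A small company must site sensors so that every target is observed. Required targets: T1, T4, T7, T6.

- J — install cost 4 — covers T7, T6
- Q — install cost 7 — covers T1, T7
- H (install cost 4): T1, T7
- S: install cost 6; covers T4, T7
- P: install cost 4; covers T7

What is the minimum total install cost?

This is a weighted set-cover instance.
Choose J, H, and S: together they cover T1, T4, T7, T6 — every target.
Total install cost: 4 + 4 + 6 = 14.
No cover costs less than 14.

14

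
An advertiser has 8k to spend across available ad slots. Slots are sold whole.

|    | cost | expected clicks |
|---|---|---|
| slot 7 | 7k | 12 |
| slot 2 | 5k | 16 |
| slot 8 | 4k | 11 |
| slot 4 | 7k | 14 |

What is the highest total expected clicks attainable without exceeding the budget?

16

slot 2: cost 5 ≤ 8, expected clicks 16.
slot 7: cost 7 ≤ 8, expected clicks 12.
slot 4: cost 7 ≤ 8, expected clicks 14.
Best is slot 2 with total expected clicks 16.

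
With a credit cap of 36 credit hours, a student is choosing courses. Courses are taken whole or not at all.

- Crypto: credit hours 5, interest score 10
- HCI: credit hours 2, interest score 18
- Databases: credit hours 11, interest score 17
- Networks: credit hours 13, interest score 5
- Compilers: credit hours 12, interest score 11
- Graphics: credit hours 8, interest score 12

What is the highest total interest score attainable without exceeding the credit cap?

58

Allowing fractional choices, the relaxed optimum would be about 66.2, but courses are indivisible.
Crypto + HCI + Databases + Graphics: credit hours 5 + 2 + 11 + 8 = 26 ≤ 36, interest score 10 + 18 + 17 + 12 = 57.
HCI + Databases + Compilers + Graphics: credit hours 2 + 11 + 12 + 8 = 33 ≤ 36, interest score 18 + 17 + 11 + 12 = 58.
Crypto + HCI + Databases + Compilers: credit hours 5 + 2 + 11 + 12 = 30 ≤ 36, interest score 10 + 18 + 17 + 11 = 56.
Best is HCI, Databases, Compilers, and Graphics with total interest score 58.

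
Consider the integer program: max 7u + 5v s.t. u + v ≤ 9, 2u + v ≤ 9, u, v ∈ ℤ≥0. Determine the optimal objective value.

(u,v)=(0,9): 1·0+1·9=9≤9, 2·0+1·9=9≤9, objective 45.
(u,v)=(0,8): 1·0+1·8=8≤9, 2·0+1·8=8≤9, objective 40.
Maximum is 45 at (u,v)=(0,9).

45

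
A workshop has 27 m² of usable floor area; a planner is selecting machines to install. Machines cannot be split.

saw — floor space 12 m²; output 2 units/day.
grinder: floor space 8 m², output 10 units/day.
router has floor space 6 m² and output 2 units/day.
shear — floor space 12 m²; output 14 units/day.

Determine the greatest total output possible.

26

Allowing fractional choices, the relaxed optimum would be about 26.2, but machines are indivisible.
router + shear: floor space 6 + 12 = 18 ≤ 27, output 2 + 14 = 16.
grinder + shear: floor space 8 + 12 = 20 ≤ 27, output 10 + 14 = 24.
grinder + router + shear: floor space 8 + 6 + 12 = 26 ≤ 27, output 10 + 2 + 14 = 26.
Best is grinder, router, and shear with total output 26.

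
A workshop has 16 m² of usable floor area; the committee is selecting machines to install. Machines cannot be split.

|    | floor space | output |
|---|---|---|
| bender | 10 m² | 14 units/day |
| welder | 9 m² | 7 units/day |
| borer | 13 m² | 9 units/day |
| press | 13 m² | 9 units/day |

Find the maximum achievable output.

Take bender: floor space 10 ≤ 16, output 14.
No other feasible combination does better.

14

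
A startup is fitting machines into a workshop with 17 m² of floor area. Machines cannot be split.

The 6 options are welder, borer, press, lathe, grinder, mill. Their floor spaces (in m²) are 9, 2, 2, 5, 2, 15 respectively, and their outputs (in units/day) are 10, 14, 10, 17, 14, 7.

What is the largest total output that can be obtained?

55

Allowing fractional choices, the relaxed optimum would be about 61.7, but machines are indivisible.
welder + borer + press + grinder: floor space 9 + 2 + 2 + 2 = 15 ≤ 17, output 10 + 14 + 10 + 14 = 48.
borer + press + lathe + grinder: floor space 2 + 2 + 5 + 2 = 11 ≤ 17, output 14 + 10 + 17 + 14 = 55.
borer + lathe + grinder: floor space 2 + 5 + 2 = 9 ≤ 17, output 14 + 17 + 14 = 45.
Best is borer, press, lathe, and grinder with total output 55.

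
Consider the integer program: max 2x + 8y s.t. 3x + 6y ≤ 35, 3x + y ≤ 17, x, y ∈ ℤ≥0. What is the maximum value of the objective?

Relaxing integrality, the LP optimum is 46.67 at (x,y) = (0, 5.83), which is not an integer point.
(x,y)=(1,5): 3·1+6·5=33≤35, 3·1+1·5=8≤17, objective 42.
(x,y)=(0,5): 3·0+6·5=30≤35, 3·0+1·5=5≤17, objective 40.
The best lattice point is (1,5), giving 42.

42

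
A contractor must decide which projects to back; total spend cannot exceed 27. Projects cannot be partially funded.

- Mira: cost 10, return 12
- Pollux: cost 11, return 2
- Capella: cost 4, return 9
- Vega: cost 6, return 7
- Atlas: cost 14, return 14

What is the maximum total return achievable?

30

Treat it as a binary knapsack problem.
Allowing fractional choices, the relaxed optimum would be about 35.0, but projects are indivisible.
Mira + Atlas: cost 10 + 14 = 24 ≤ 27, return 12 + 14 = 26.
Capella + Vega + Atlas: cost 4 + 6 + 14 = 24 ≤ 27, return 9 + 7 + 14 = 30.
Mira + Capella + Vega: cost 10 + 4 + 6 = 20 ≤ 27, return 12 + 9 + 7 = 28.
Best is Capella, Vega, and Atlas with total return 30.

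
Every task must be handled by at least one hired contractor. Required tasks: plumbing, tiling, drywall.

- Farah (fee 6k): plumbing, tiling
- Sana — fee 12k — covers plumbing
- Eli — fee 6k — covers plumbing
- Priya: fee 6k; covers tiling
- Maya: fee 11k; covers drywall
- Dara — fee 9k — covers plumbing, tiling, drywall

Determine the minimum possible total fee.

9

This is an integer covering problem.
Dara alone covers plumbing, tiling, drywall — every task.
Total fee: 9.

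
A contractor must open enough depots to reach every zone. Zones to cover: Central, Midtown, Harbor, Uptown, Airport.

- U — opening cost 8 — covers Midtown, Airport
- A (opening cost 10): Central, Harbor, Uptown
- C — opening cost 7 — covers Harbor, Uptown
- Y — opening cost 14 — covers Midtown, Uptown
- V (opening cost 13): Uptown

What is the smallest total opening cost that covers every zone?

Choose U and A: together they cover Central, Midtown, Harbor, Uptown, Airport — every zone.
Total opening cost: 8 + 10 = 18.
No cover costs less than 18.

18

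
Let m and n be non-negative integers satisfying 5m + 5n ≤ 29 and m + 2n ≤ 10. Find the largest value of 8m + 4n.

Relaxing integrality, the LP optimum is 46.40 at (m,n) = (5.8, 0), which is not an integer point.
(m,n)=(5,0): 5·5+5·0=25≤29, 1·5+2·0=5≤10, objective 40.
(m,n)=(4,1): 5·4+5·1=25≤29, 1·4+2·1=6≤10, objective 36.
(m,n)=(4,0): 5·4+5·0=20≤29, 1·4+2·0=4≤10, objective 32.
The best lattice point is (5,0), giving 40.

40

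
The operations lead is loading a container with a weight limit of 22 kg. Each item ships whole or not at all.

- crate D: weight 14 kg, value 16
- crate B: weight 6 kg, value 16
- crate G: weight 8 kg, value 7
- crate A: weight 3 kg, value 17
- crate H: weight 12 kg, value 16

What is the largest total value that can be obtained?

49

This is an integer program with binary decision variables.
crate B + crate A: weight 6 + 3 = 9 ≤ 22, value 16 + 17 = 33.
crate B + crate G + crate A: weight 6 + 8 + 3 = 17 ≤ 22, value 16 + 7 + 17 = 40.
crate B + crate A + crate H: weight 6 + 3 + 12 = 21 ≤ 22, value 16 + 17 + 16 = 49.
Best is crate B, crate A, and crate H with total value 49.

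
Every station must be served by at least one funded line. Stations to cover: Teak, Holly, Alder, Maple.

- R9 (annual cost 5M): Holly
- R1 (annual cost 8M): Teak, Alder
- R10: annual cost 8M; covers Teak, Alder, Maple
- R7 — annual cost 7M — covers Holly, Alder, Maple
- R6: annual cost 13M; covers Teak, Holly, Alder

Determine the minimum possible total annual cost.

This is a weighted set-cover instance.
The greedy cost-per-new-station heuristic would pick R7 and R1 for 15, but a cheaper cover exists.
Choose R9 and R10: together they cover Teak, Holly, Alder, Maple — every station.
Total annual cost: 5 + 8 = 13.
No cover costs less than 13.

13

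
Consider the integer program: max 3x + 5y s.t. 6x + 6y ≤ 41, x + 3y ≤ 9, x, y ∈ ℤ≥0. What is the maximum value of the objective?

20

The continuous relaxation peaks at (5.75, 1.08) with value 22.67; rounding to a feasible lattice point costs some objective.
(x,y)=(5,1): 6·5+6·1=36≤41, 1·5+3·1=8≤9, objective 20.
(x,y)=(6,0): 6·6+6·0=36≤41, 1·6+3·0=6≤9, objective 18.
(x,y)=(4,1): 6·4+6·1=30≤41, 1·4+3·1=7≤9, objective 17.
(x,y)=(5,0): 6·5+6·0=30≤41, 1·5+3·0=5≤9, objective 15.
The best lattice point is (5,1), giving 20.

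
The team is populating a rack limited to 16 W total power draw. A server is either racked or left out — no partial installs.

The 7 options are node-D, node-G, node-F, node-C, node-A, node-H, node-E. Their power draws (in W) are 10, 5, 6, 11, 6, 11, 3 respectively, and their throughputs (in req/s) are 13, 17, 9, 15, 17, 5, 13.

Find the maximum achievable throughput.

47

node-G + node-A + node-E: power draw 5 + 6 + 3 = 14 ≤ 16, throughput 17 + 17 + 13 = 47.
node-F + node-A + node-E: power draw 6 + 6 + 3 = 15 ≤ 16, throughput 9 + 17 + 13 = 39.
node-G + node-F + node-E: power draw 5 + 6 + 3 = 14 ≤ 16, throughput 17 + 9 + 13 = 39.
Best is node-G, node-A, and node-E with total throughput 47.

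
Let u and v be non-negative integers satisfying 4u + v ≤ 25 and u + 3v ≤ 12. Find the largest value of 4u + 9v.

Relaxing integrality, the LP optimum is 41.73 at (u,v) = (5.73, 2.09), which is not an integer point.
(u,v)=(3,3): 4·3+1·3=15≤25, 1·3+3·3=12≤12, objective 39.
(u,v)=(5,2): 4·5+1·2=22≤25, 1·5+3·2=11≤12, objective 38.
Maximum is 39 at (u,v)=(3,3).

39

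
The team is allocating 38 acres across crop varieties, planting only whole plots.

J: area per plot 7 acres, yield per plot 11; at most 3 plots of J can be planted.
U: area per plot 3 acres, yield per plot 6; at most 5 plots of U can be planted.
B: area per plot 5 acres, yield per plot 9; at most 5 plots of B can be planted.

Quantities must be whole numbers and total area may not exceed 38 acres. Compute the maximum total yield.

69

4×U and 5×B: area 37 ≤ 38, yield 4·6 + 5·9 = 69.
1×J, 2×U, and 5×B: area 38 ≤ 38, yield 1·11 + 2·6 + 5·9 = 68.
Best is 69.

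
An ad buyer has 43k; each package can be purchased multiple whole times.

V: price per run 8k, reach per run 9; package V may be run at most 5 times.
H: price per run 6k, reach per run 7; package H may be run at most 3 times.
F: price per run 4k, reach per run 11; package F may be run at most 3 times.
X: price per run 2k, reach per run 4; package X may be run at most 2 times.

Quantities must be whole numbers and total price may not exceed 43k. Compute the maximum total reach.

Take 1×V, 3×H, 3×F, and 2×X: price 42 ≤ 43, reach 1·9 + 3·7 + 3·11 + 2·4 = 71.
F has the best ratio (11/4) and is taken to its limit of 3; remaining capacity is filled optimally with the others.

71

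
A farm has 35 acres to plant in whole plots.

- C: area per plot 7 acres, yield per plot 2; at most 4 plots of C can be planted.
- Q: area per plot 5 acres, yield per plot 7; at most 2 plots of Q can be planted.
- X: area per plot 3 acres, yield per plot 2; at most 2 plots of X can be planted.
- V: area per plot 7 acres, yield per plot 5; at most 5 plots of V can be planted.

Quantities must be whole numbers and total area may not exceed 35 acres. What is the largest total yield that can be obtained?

31

Q has the best ratio (7/5); taking only Q gives at most 2×7 = 14 (stopped by the supply cap of 2).
Mixing does better — 2×Q, 1×X, and 3×V: area 34 ≤ 35, yield 2·7 + 1·2 + 3·5 = 31.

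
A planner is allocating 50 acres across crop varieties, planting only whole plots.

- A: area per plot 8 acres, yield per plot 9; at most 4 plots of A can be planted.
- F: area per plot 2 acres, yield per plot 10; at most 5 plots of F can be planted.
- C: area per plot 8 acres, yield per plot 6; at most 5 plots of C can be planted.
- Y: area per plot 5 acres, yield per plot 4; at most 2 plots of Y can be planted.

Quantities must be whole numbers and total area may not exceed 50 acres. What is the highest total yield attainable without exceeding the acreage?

F has the best ratio (10/2); taking only F gives at most 5×10 = 50 (stopped by the supply cap of 5).
Mixing does better — 4×A, 5×F, and 1×C: area 50 ≤ 50, yield 4·9 + 5·10 + 1·6 = 92.

92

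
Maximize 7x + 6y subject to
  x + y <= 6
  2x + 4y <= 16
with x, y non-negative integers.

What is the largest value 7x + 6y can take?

42

(x,y)=(6,0) is feasible, giving 42.
(x,y)=(5,1) is feasible, giving 41.
(x,y)=(5,0) is feasible, giving 35.
The best lattice point is (6,0), giving 42.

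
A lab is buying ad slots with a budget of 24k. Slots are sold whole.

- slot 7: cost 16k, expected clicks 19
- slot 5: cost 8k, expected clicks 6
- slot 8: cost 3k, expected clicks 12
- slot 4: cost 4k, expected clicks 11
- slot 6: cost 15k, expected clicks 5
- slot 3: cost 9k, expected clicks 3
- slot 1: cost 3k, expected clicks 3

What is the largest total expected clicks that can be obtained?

This is an integer program with binary decision variables.
slot 7 + slot 4 + slot 1: cost 16 + 4 + 3 = 23 ≤ 24, expected clicks 19 + 11 + 3 = 33.
slot 7 + slot 8 + slot 4: cost 16 + 3 + 4 = 23 ≤ 24, expected clicks 19 + 12 + 11 = 42.
slot 7 + slot 8 + slot 1: cost 16 + 3 + 3 = 22 ≤ 24, expected clicks 19 + 12 + 3 = 34.
Best is slot 7, slot 8, and slot 4 with total expected clicks 42.

42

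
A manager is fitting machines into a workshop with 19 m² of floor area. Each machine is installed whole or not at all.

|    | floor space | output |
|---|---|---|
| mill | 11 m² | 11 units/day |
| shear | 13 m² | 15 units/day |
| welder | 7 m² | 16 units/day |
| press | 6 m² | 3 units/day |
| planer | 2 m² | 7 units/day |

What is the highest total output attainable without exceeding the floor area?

27

Treat it as a binary knapsack problem.
mill + welder: floor space 11 + 7 = 18 ≤ 19, output 11 + 16 = 27.
welder + planer: floor space 7 + 2 = 9 ≤ 19, output 16 + 7 = 23.
welder + press + planer: floor space 7 + 6 + 2 = 15 ≤ 19, output 16 + 3 + 7 = 26.
Best is mill and welder with total output 27.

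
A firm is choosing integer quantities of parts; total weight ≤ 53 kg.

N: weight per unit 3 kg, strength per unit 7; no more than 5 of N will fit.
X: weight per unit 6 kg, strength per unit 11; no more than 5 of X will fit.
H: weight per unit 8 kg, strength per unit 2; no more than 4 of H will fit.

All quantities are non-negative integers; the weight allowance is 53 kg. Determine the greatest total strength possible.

This is a bounded integer knapsack.
5×N and 5×X: weight 45 ≤ 53, strength 5·7 + 5·11 = 90.
5×N, 5×X, and 1×H: weight 53 ≤ 53, strength 5·7 + 5·11 + 1·2 = 92.
Best is 92.

92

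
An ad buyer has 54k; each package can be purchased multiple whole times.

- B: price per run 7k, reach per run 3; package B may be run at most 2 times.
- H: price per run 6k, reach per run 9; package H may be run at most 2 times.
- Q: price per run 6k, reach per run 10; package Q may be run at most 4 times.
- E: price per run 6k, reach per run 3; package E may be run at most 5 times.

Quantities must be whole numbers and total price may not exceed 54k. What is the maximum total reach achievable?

67

Q has the best ratio (10/6); taking only Q gives at most 4×10 = 40 (stopped by the supply cap of 4).
Mixing does better — 2×H, 4×Q, and 3×E: price 54 ≤ 54, reach 2·9 + 4·10 + 3·3 = 67.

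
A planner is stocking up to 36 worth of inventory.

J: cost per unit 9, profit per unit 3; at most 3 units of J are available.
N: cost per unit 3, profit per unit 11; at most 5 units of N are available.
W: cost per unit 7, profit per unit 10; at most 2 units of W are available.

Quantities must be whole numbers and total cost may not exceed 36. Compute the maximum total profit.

75

This is a bounded integer knapsack.
Take 5×N and 2×W: cost 29 ≤ 36, profit 5·11 + 2·10 = 75.
N has the best ratio (11/3) and is taken to its limit of 5; remaining capacity is filled optimally with the others.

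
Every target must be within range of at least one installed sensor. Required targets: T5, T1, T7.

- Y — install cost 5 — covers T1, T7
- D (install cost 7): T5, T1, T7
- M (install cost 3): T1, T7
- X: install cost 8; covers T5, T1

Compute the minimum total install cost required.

The greedy cost-per-new-target heuristic would pick M and D for 10, but a cheaper cover exists.
D alone covers T5, T1, T7 — every target.
Total install cost: 7.
No cover costs less than 7.

7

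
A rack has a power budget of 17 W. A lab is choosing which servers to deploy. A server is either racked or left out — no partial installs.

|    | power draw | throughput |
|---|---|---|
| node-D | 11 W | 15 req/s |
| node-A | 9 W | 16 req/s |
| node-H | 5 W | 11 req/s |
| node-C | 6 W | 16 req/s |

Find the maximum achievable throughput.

This is a 0-1 knapsack instance.
Allowing fractional choices, the relaxed optimum would be about 37.7, but servers are indivisible.
node-A + node-C: power draw 9 + 6 = 15 ≤ 17, throughput 16 + 16 = 32.
node-D + node-C: power draw 11 + 6 = 17 ≤ 17, throughput 15 + 16 = 31.
node-H + node-C: power draw 5 + 6 = 11 ≤ 17, throughput 11 + 16 = 27.
Best is node-A and node-C with total throughput 32.

32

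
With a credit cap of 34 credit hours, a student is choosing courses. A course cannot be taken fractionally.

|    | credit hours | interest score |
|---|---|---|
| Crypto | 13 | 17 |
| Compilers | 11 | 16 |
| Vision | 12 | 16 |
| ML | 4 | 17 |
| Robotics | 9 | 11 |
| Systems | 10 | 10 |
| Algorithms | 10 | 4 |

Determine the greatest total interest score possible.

Take Compilers, ML, Robotics, and Systems: credit hours 11 + 4 + 9 + 10 = 34 ≤ 34, interest score 16 + 17 + 11 + 10 = 54.
No other feasible combination does better.

54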